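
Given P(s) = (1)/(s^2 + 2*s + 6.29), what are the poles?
Set denominator = 0: s^2 + 2*s + 6.29 = 0 → Poles: -1 + 2.3j, -1 - 2.3j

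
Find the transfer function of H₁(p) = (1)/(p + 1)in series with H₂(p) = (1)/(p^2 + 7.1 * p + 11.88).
Series: H = H₁ · H₂ = (n₁·n₂)/(d₁·d₂).
Num: n₁·n₂ = 1. Den: d₁·d₂ = p^3 + 8.1*p^2 + 18.98*p + 11.88.
H(p) = (1)/(p^3 + 8.1*p^2 + 18.98*p + 11.88)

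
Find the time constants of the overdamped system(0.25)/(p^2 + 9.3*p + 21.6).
Overdamped: real poles at -4.8, -4.5. τ = -1/pole → τ₁ = 0.2083, τ₂ = 0.2222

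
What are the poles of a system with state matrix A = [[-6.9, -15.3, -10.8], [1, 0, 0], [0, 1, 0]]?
Eigenvalues solve det(λI - A) = 0.
Characteristic polynomial: λ^3 + 6.9*λ^2 + 15.3*λ + 10.8 = 0.
Factor: (λ + 1.5)(λ + 2.4)(λ + 3) = 0.
Roots: -1.5, -2.4, -3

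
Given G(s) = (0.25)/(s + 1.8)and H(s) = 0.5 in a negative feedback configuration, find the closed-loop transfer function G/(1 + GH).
Closed-loop T = G/(1+GH).
Numerator: G_num * H_den = 0.25.
Denominator: G_den * H_den + G_num * H_num = (s + 1.8) + (0.125) = s + 1.925.
T(s) = (0.25)/(s + 1.925)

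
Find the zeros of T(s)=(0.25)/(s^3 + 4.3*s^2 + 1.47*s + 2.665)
Numerator is a nonzero constant (0.25) → Zeros: none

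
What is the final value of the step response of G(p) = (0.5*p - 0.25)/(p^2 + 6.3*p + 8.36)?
FVT: lim_{t→∞} y(t) = lim_{p→0} p*Y(p) where Y(p) = G(p)/p.
= lim_{p→0} G(p) = G(0) = num(0)/den(0) = -0.25/8.36 = -0.0299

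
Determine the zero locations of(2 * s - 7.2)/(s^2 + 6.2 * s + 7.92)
Set numerator = 0: 2*s - 7.2 = 0 → Zeros: 3.6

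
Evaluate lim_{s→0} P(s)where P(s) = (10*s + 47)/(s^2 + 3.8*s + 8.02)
DC gain = P(0) = num(0)/den(0) = 47/8.02 = 5.86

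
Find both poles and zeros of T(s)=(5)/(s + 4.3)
Set denominator = 0: s + 4.3 = 0 → Poles: -4.3
Numerator is a nonzero constant (5) → Zeros: none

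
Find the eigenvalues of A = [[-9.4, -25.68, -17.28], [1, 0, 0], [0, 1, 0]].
Eigenvalues solve det(λI - A) = 0.
Characteristic polynomial: λ^3 + 9.4*λ^2 + 25.68*λ + 17.28 = 0.
Factor: (λ + 3.6)(λ + 4.8)(λ + 1) = 0.
Roots: -1, -3.6, -4.8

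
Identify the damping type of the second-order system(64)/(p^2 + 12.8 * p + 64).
Standard form: ωn²/(p²+2ζωn·p+ωn²) gives ωn=8, ζ=0.8.
Underdamped (ζ = 0.8 < 1)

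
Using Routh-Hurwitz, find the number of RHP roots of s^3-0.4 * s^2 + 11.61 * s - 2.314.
Routh array:
s^3: [1, 11.61]; s^2: [-0.4, -2.314]; s^1: [5.825]; s^0: [-2.314]
First column: [1, -0.4, 5.825, -2.314]. Sign changes = RHP roots = 3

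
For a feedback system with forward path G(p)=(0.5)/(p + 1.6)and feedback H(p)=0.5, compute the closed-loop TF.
Closed-loop T = G/(1+GH).
Numerator: G_num * H_den = 0.5.
Denominator: G_den * H_den + G_num * H_num = (p + 1.6) + (0.25) = p + 1.85.
T(p) = (0.5)/(p + 1.85)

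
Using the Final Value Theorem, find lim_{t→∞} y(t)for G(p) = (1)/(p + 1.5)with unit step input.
FVT: lim_{t→∞} y(t) = lim_{p→0} p*Y(p) where Y(p) = G(p)/p.
= lim_{p→0} G(p) = G(0) = num(0)/den(0) = 1/1.5 = 0.6667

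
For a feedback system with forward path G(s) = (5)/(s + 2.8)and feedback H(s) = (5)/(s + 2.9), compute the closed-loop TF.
Closed-loop T = G/(1+GH).
Numerator: G_num * H_den = 5*s + 14.5.
Denominator: G_den * H_den + G_num * H_num = (s^2 + 5.7*s + 8.12) + (25) = s^2 + 5.7*s + 33.12.
T(s) = (5*s + 14.5)/(s^2 + 5.7*s + 33.12)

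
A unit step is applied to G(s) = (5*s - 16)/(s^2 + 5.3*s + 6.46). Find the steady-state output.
FVT: lim_{t→∞} y(t) = lim_{s→0} s*Y(s) where Y(s) = G(s)/s.
= lim_{s→0} G(s) = G(0) = num(0)/den(0) = -16/6.46 = -2.477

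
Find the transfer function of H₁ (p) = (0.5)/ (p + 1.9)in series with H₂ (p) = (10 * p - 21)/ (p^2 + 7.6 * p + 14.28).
Series: H = H₁ · H₂ = (n₁·n₂)/(d₁·d₂).
Num: n₁·n₂ = 5*p - 10.5. Den: d₁·d₂ = p^3 + 9.5*p^2 + 28.72*p + 27.132.
H(p) = (5*p - 10.5)/(p^3 + 9.5*p^2 + 28.72*p + 27.132)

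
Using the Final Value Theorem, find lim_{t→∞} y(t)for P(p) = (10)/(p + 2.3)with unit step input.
FVT: lim_{t→∞} y(t) = lim_{p→0} p*Y(p) where Y(p) = P(p)/p.
= lim_{p→0} P(p) = P(0) = num(0)/den(0) = 10/2.3 = 4.348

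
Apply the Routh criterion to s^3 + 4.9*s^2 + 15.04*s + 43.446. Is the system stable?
Routh array:
s^3: [1, 15.04]; s^2: [4.9, 43.446]; s^1: [6.17347]; s^0: [43.446]
First column: [1, 4.9, 6.17347, 43.446]. Sign changes = 0.
Yes, stable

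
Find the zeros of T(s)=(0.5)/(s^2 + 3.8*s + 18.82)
Numerator is a nonzero constant (0.5) → Zeros: none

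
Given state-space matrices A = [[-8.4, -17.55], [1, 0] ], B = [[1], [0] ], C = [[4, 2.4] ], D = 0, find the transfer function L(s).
L(s) = C(sI - A)⁻¹B + D.
Characteristic polynomial det(sI - A) = s^2 + 8.4*s + 17.55.
Numerator from C·adj(sI-A)·B + D·det(sI-A) = 4*s + 2.4.
L(s) = (4*s + 2.4)/(s^2 + 8.4*s + 17.55)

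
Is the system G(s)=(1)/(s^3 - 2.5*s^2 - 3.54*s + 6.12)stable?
Denominator: s^3 - 2.5*s^2 - 3.54*s + 6.12 = (s - 3)(s - 1.2)(s + 1.7). Poles: -1.7, 1.2, 3. All Re(p)<0: No (unstable)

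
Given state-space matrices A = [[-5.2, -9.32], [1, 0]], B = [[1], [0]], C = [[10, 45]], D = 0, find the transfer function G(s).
G(s) = C(sI - A)⁻¹B + D.
Characteristic polynomial det(sI - A) = s^2 + 5.2*s + 9.32.
Numerator from C·adj(sI-A)·B + D·det(sI-A) = 10*s + 45.
G(s) = (10*s + 45)/(s^2 + 5.2*s + 9.32)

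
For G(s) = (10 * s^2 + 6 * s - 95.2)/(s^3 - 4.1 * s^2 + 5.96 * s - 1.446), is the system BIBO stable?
Denominator: s^3 - 4.1*s^2 + 5.96*s - 1.446 = (s - 0.3)(s^2 - 3.8*s + 4.82). Poles: 0.3, 1.9 + 1.1j, 1.9 - 1.1j. All Re(p)<0: No (unstable)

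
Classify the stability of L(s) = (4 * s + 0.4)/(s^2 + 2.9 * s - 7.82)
Denominator: s^2 + 2.9*s - 7.82 = (s - 1.7)(s + 4.6). Poles: -4.6, 1.7. Unstable (1 pole(s) in RHP)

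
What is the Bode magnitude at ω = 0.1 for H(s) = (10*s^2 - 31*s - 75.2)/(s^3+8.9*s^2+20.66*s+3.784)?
Substitute s = j*0.1: H(j0.1) = -15.8861 + 8.03918j.
|H(j0.1)| = sqrt(Re² + Im²) = 17.8.
20*log₁₀(17.8) = 25.01 dB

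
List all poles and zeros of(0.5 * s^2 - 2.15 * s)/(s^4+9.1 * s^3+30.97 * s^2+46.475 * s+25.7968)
Set denominator = 0: s^4 + 9.1*s^3 + 30.97*s^2 + 46.475*s + 25.7968 = (s + 2.3)(s + 1.6)(s^2 + 5.2*s + 7.01) = 0 → Poles: -1.6, -2.3, -2.6 + 0.5j, -2.6 - 0.5j
Set numerator = 0: 0.5*s^2 - 2.15*s = 0.5*s(s - 4.3) = 0 → Zeros: 0, 4.3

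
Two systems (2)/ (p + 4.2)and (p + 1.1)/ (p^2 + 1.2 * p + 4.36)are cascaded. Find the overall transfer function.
Series: H = H₁ · H₂ = (n₁·n₂)/(d₁·d₂).
Num: n₁·n₂ = 2*p + 2.2. Den: d₁·d₂ = p^3 + 5.4*p^2 + 9.4*p + 18.312.
H(p) = (2*p + 2.2)/(p^3 + 5.4*p^2 + 9.4*p + 18.312)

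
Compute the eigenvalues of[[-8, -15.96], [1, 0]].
Eigenvalues solve det(λI - A) = 0.
Characteristic polynomial: λ^2 + 8*λ + 15.96 = 0.
Factor: (λ + 4.2)(λ + 3.8) = 0.
Roots: -3.8, -4.2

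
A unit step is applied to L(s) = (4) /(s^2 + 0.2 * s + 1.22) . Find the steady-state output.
FVT: lim_{t→∞} y(t) = lim_{s→0} s*Y(s) where Y(s) = L(s)/s.
= lim_{s→0} L(s) = L(0) = num(0)/den(0) = 4/1.22 = 3.279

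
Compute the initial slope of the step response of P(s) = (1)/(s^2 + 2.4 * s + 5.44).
IVT: y'(0⁺) = lim_{s→∞} s²·Y(s) = lim_{s→∞} s·P(s).
deg(num) = 0, deg(den) = 2, relative degree = 2 ≥ 2, so s·P(s) → 0. Initial slope = 0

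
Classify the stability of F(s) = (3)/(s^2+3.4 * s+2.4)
Denominator: s^2 + 3.4*s + 2.4 = (s + 2.4)(s + 1). Poles: -1, -2.4. Stable (all poles in LHP)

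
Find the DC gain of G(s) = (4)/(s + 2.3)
DC gain = G(0) = num(0)/den(0) = 4/2.3 = 1.739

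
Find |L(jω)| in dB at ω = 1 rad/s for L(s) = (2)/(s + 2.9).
Substitute s = j*1: L(j1) = 0.616366 - 0.21254j.
|L(j1)| = sqrt(Re² + Im²) = 0.652.
20*log₁₀(0.652) = -3.72 dB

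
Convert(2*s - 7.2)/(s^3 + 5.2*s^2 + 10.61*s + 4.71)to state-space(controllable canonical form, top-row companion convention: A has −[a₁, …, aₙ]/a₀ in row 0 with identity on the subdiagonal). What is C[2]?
Reachable canonical form: C = numerator coefficients (right-aligned, zero-padded to length n).
num = 2*s - 7.2, C = [[0, 2, -7.2]].
C[2] = -7.2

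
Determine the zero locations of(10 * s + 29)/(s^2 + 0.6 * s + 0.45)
Set numerator = 0: 10*s + 29 = 0 → Zeros: -2.9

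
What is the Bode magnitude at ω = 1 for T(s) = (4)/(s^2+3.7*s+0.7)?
Substitute s = j*1: T(j1) = -0.0870827 - 1.07402j.
|T(j1)| = sqrt(Re² + Im²) = 1.078.
20*log₁₀(1.078) = 0.65 dB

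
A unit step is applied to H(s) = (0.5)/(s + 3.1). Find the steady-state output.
FVT: lim_{t→∞} y(t) = lim_{s→0} s*Y(s) where Y(s) = H(s)/s.
= lim_{s→0} H(s) = H(0) = num(0)/den(0) = 0.5/3.1 = 0.1613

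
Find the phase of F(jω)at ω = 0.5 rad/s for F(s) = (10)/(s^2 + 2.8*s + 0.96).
Substitute s = j*0.5: F(j0.5) = 2.88138 - 5.68159j.
∠F(j0.5) = atan2(Im, Re) = atan2(-5.68159, 2.88138) = -63.11°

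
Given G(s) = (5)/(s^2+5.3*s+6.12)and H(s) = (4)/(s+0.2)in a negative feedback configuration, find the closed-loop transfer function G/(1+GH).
Closed-loop T = G/(1+GH).
Numerator: G_num * H_den = 5*s + 1.
Denominator: G_den * H_den + G_num * H_num = (s^3 + 5.5*s^2 + 7.18*s + 1.224) + (20) = s^3 + 5.5*s^2 + 7.18*s + 21.224.
T(s) = (5*s + 1)/(s^3 + 5.5*s^2 + 7.18*s + 21.224)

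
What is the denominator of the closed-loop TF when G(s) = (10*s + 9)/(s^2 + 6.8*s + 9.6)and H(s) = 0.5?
Characteristic poly = G_den * H_den + G_num * H_num = (s^2 + 6.8*s + 9.6) + (5*s + 4.5) = s^2 + 11.8*s + 14.1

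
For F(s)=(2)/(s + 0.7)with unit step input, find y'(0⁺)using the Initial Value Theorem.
IVT: y'(0⁺) = lim_{s→∞} s²·Y(s) = lim_{s→∞} s·F(s).
deg(num) = 0, deg(den) = 1, relative degree = 1, so s·F(s) → (leading num)/(leading den) = 2/1 = 2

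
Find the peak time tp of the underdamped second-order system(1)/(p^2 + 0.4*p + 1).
Standard form: ωn²/(p²+2ζωn·p+ωn²) → ωn = 1, ζ = 0.2.
ωd = ωn·√(1-ζ²) = 1·√(1-0.2²) = 0.9798.
tp = π/ωd = π/0.9798 = 3.206 s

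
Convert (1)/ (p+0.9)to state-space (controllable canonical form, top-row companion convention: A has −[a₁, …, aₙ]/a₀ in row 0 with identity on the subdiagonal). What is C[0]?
Reachable canonical form: C = numerator coefficients (right-aligned, zero-padded to length n).
num = 1, C = [[1]].
C[0] = 1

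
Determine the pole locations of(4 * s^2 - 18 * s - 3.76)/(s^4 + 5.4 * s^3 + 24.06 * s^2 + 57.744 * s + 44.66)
Set denominator = 0: s^4 + 5.4*s^3 + 24.06*s^2 + 57.744*s + 44.66 = (s + 2.2)(s + 1.4)(s^2 + 1.8*s + 14.5) = 0 → Poles: -0.9 + 3.7j, -0.9 - 3.7j, -1.4, -2.2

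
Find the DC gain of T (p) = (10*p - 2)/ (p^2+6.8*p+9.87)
DC gain = T(0) = num(0)/den(0) = -2/9.87 = -0.2026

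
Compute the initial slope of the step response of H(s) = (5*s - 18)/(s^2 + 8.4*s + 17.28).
IVT: y'(0⁺) = lim_{s→∞} s²·Y(s) = lim_{s→∞} s·H(s).
deg(num) = 1, deg(den) = 2, relative degree = 1, so s·H(s) → (leading num)/(leading den) = 5/1 = 5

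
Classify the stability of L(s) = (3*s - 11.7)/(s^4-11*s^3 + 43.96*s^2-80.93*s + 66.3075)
Denominator: s^4 - 11*s^3 + 43.96*s^2 - 80.93*s + 66.3075 = (s - 4.5)(s - 3.5)(s^2 - 3*s + 4.21). Poles: 1.5 + 1.4j, 1.5 - 1.4j, 3.5, 4.5. Unstable (4 pole(s) in RHP)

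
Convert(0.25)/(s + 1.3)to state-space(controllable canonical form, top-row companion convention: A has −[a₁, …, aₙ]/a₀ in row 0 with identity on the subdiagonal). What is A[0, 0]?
Reachable canonical form for den = s + 1.3: top row of A = -[a₁,a₂,...,aₙ]/a₀, ones on the subdiagonal, zeros elsewhere.
A = [[-1.3]].
A[0,0] = -1.3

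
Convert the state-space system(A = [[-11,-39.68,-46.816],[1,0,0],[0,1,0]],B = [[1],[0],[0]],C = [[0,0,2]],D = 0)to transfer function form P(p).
P(p) = C(pI - A)⁻¹B + D.
Characteristic polynomial det(pI - A) = p^3 + 11*p^2 + 39.68*p + 46.816.
Numerator from C·adj(pI-A)·B + D·det(pI-A) = 2.
P(p) = (2)/(p^3 + 11*p^2 + 39.68*p + 46.816)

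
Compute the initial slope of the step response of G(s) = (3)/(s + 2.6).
IVT: y'(0⁺) = lim_{s→∞} s²·Y(s) = lim_{s→∞} s·G(s).
deg(num) = 0, deg(den) = 1, relative degree = 1, so s·G(s) → (leading num)/(leading den) = 3/1 = 3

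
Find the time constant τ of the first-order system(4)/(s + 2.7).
First-order system: τ = -1/pole. Pole = -2.7. τ = -1/(-2.7) = 0.3704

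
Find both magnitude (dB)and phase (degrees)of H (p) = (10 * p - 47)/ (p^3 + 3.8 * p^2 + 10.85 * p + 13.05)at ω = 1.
Substitute p = j*1: H(j1) = -1.84161 + 3.04214j.
|H| = 20*log₁₀(sqrt(Re²+Im²)) = 11.02 dB.
∠H = atan2(Im, Re) = 121.19°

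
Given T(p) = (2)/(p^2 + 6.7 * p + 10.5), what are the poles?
Set denominator = 0: p^2 + 6.7*p + 10.5 = (p + 4.2)(p + 2.5) = 0 → Poles: -2.5, -4.2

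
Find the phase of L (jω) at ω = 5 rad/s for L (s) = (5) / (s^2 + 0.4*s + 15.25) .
Substitute s = j*5: L(j5) = -0.492114 - 0.100946j.
∠L(j5) = atan2(Im, Re) = atan2(-0.100946, -0.492114) = -168.41°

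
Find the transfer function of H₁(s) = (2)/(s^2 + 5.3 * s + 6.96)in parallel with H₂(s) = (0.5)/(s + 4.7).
Parallel: H = H₁ + H₂ = (n₁·d₂ + n₂·d₁)/(d₁·d₂).
n₁·d₂ = 2*s + 9.4. n₂·d₁ = 0.5*s^2 + 2.65*s + 3.48. Sum = 0.5*s^2 + 4.65*s + 12.88. d₁·d₂ = s^3 + 10*s^2 + 31.87*s + 32.712.
H(s) = (0.5*s^2 + 4.65*s + 12.88)/(s^3 + 10*s^2 + 31.87*s + 32.712)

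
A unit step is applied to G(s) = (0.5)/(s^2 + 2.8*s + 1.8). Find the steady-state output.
FVT: lim_{t→∞} y(t) = lim_{s→0} s*Y(s) where Y(s) = G(s)/s.
= lim_{s→0} G(s) = G(0) = num(0)/den(0) = 0.5/1.8 = 0.2778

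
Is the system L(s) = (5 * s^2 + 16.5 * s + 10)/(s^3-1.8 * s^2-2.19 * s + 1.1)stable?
Denominator: s^3 - 1.8*s^2 - 2.19*s + 1.1 = (s - 2.5)(s + 1.1)(s - 0.4). Poles: -1.1, 0.4, 2.5. All Re(p)<0: No (unstable)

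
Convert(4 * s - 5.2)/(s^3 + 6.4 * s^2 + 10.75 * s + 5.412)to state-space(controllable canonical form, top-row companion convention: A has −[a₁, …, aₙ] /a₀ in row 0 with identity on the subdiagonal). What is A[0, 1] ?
Reachable canonical form for den = s^3 + 6.4*s^2 + 10.75*s + 5.412: top row of A = -[a₁,a₂,...,aₙ]/a₀, ones on the subdiagonal, zeros elsewhere.
A = [[-6.4, -10.75, -5.412], [1, 0, 0], [0, 1, 0]].
A[0,1] = -10.75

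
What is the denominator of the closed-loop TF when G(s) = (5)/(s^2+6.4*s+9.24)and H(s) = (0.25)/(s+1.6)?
Characteristic poly = G_den * H_den + G_num * H_num = (s^3 + 8*s^2 + 19.48*s + 14.784) + (1.25) = s^3 + 8*s^2 + 19.48*s + 16.034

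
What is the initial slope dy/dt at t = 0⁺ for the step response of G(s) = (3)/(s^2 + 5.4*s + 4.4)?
IVT: y'(0⁺) = lim_{s→∞} s²·Y(s) = lim_{s→∞} s·G(s).
deg(num) = 0, deg(den) = 2, relative degree = 2 ≥ 2, so s·G(s) → 0. Initial slope = 0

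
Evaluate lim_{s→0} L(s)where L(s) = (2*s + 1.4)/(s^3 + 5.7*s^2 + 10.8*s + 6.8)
DC gain = L(0) = num(0)/den(0) = 1.4/6.8 = 0.2059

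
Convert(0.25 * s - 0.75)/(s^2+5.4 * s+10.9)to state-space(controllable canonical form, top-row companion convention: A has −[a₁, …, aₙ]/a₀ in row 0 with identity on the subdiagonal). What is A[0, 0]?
Reachable canonical form for den = s^2 + 5.4*s + 10.9: top row of A = -[a₁,a₂,...,aₙ]/a₀, ones on the subdiagonal, zeros elsewhere.
A = [[-5.4, -10.9], [1, 0]].
A[0,0] = -5.4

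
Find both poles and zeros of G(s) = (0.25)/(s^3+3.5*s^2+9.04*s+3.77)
Set denominator = 0: s^3 + 3.5*s^2 + 9.04*s + 3.77 = (s + 0.5)(s^2 + 3*s + 7.54) = 0 → Poles: -0.5, -1.5 + 2.3j, -1.5 - 2.3j
Numerator is a nonzero constant (0.25) → Zeros: none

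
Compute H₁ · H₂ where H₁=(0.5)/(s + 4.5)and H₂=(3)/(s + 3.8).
Series: H = H₁ · H₂ = (n₁·n₂)/(d₁·d₂).
Num: n₁·n₂ = 1.5. Den: d₁·d₂ = s^2 + 8.3*s + 17.1.
H(s) = (1.5)/(s^2 + 8.3*s + 17.1)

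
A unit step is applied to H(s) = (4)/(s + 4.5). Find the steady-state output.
FVT: lim_{t→∞} y(t) = lim_{s→0} s*Y(s) where Y(s) = H(s)/s.
= lim_{s→0} H(s) = H(0) = num(0)/den(0) = 4/4.5 = 0.8889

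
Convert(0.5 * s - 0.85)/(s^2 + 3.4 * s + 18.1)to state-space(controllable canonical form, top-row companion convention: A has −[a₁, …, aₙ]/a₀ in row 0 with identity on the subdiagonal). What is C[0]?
Reachable canonical form: C = numerator coefficients (right-aligned, zero-padded to length n).
num = 0.5*s - 0.85, C = [[0.5, -0.85]].
C[0] = 0.5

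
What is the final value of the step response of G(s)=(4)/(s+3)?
FVT: lim_{t→∞} y(t) = lim_{s→0} s*Y(s) where Y(s) = G(s)/s.
= lim_{s→0} G(s) = G(0) = num(0)/den(0) = 4/3 = 1.333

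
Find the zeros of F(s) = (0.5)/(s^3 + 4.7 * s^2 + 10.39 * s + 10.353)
Numerator is a nonzero constant (0.5) → Zeros: none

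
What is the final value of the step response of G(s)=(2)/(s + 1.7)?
FVT: lim_{t→∞} y(t) = lim_{s→0} s*Y(s) where Y(s) = G(s)/s.
= lim_{s→0} G(s) = G(0) = num(0)/den(0) = 2/1.7 = 1.176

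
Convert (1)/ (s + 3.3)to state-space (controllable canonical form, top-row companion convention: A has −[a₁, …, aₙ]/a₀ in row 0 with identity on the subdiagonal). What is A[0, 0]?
Reachable canonical form for den = s + 3.3: top row of A = -[a₁,a₂,...,aₙ]/a₀, ones on the subdiagonal, zeros elsewhere.
A = [[-3.3]].
A[0,0] = -3.3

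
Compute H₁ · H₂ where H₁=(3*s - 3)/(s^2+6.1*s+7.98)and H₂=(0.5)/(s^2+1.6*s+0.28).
Series: H = H₁ · H₂ = (n₁·n₂)/(d₁·d₂).
Num: n₁·n₂ = 1.5*s - 1.5. Den: d₁·d₂ = s^4 + 7.7*s^3 + 18.02*s^2 + 14.476*s + 2.2344.
H(s) = (1.5*s - 1.5)/(s^4 + 7.7*s^3 + 18.02*s^2 + 14.476*s + 2.2344)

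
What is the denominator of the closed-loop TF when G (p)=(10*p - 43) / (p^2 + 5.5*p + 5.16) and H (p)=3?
Characteristic poly = G_den * H_den + G_num * H_num = (p^2 + 5.5*p + 5.16) + (30*p - 129) = p^2 + 35.5*p - 123.84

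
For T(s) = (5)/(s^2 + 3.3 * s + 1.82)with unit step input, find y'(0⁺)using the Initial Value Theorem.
IVT: y'(0⁺) = lim_{s→∞} s²·Y(s) = lim_{s→∞} s·T(s).
deg(num) = 0, deg(den) = 2, relative degree = 2 ≥ 2, so s·T(s) → 0. Initial slope = 0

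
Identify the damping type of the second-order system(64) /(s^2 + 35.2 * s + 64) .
Standard form: ωn²/(s²+2ζωn·s+ωn²) gives ωn=8, ζ=2.2.
Overdamped (ζ = 2.2 > 1)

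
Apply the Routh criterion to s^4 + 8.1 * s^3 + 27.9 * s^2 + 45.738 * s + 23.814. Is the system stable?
Routh array:
s^4: [1, 27.9, 23.814]; s^3: [8.1, 45.738]; s^2: [22.2533, 23.814]; s^1: [37.0699]; s^0: [23.814]
First column: [1, 8.1, 22.2533, 37.0699, 23.814]. Sign changes = 0.
Yes, stable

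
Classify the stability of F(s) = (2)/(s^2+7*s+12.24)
Denominator: s^2 + 7*s + 12.24 = (s + 3.6)(s + 3.4). Poles: -3.4, -3.6. Stable (all poles in LHP)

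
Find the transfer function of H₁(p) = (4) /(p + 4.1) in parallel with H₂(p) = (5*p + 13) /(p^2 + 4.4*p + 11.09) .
Parallel: H = H₁ + H₂ = (n₁·d₂ + n₂·d₁)/(d₁·d₂).
n₁·d₂ = 4*p^2 + 17.6*p + 44.36. n₂·d₁ = 5*p^2 + 33.5*p + 53.3. Sum = 9*p^2 + 51.1*p + 97.66. d₁·d₂ = p^3 + 8.5*p^2 + 29.13*p + 45.469.
H(p) = (9*p^2 + 51.1*p + 97.66)/(p^3 + 8.5*p^2 + 29.13*p + 45.469)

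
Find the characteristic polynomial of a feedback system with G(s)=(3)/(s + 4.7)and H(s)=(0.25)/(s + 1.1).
Characteristic poly = G_den * H_den + G_num * H_num = (s^2 + 5.8*s + 5.17) + (0.75) = s^2 + 5.8*s + 5.92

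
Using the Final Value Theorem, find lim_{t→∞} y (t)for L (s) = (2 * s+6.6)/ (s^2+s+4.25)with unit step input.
FVT: lim_{t→∞} y(t) = lim_{s→0} s*Y(s) where Y(s) = L(s)/s.
= lim_{s→0} L(s) = L(0) = num(0)/den(0) = 6.6/4.25 = 1.553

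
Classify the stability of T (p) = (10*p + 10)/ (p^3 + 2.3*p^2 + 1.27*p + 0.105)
Denominator: p^3 + 2.3*p^2 + 1.27*p + 0.105 = (p + 0.7)(p + 0.1)(p + 1.5). Poles: -0.1, -0.7, -1.5. Stable (all poles in LHP)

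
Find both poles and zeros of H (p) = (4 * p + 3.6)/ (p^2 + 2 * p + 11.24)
Set denominator = 0: p^2 + 2*p + 11.24 = 0 → Poles: -1 + 3.2j, -1 - 3.2j
Set numerator = 0: 4*p + 3.6 = 0 → Zeros: -0.9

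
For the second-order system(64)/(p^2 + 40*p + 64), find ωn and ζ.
Standard form: ωn²/(p²+2ζωn·p+ωn²).
const=64=ωn² → ωn=8, p coeff=40=2ζωn → ζ=2.5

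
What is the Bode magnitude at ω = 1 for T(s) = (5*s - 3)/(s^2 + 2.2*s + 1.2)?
Substitute s = j*1: T(j1) = 2.13115 + 1.55738j.
|T(j1)| = sqrt(Re² + Im²) = 2.64.
20*log₁₀(2.64) = 8.43 dB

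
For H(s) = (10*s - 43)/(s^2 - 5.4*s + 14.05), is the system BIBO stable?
Denominator: s^2 - 5.4*s + 14.05. Poles: 2.7 + 2.6j, 2.7 - 2.6j. All Re(p)<0: No (unstable)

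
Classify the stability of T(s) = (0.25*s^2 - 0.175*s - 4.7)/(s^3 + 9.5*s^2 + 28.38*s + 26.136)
Denominator: s^3 + 9.5*s^2 + 28.38*s + 26.136 = (s + 4.4)(s + 1.8)(s + 3.3). Poles: -1.8, -3.3, -4.4. Stable (all poles in LHP)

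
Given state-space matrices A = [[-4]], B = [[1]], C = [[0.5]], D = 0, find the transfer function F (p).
F(p) = C(pI - A)⁻¹B + D.
Characteristic polynomial det(pI - A) = p + 4.
Numerator from C·adj(pI-A)·B + D·det(pI-A) = 0.5.
F(p) = (0.5)/(p + 4)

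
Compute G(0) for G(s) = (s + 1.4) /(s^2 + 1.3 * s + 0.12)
DC gain = G(0) = num(0)/den(0) = 1.4/0.12 = 11.67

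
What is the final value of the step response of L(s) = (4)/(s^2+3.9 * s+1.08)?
FVT: lim_{t→∞} y(t) = lim_{s→0} s*Y(s) where Y(s) = L(s)/s.
= lim_{s→0} L(s) = L(0) = num(0)/den(0) = 4/1.08 = 3.704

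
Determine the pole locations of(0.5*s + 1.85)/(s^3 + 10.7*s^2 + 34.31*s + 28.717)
Set denominator = 0: s^3 + 10.7*s^2 + 34.31*s + 28.717 = (s + 4.7)(s + 1.3)(s + 4.7) = 0 → Poles: -1.3, -4.7, -4.7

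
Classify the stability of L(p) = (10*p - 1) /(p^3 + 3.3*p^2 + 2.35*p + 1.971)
Denominator: p^3 + 3.3*p^2 + 2.35*p + 1.971 = (p + 2.7)(p^2 + 0.6*p + 0.73). Poles: -0.3 + 0.8j, -0.3 - 0.8j, -2.7. Stable (all poles in LHP)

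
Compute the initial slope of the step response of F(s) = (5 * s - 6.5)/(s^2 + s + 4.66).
IVT: y'(0⁺) = lim_{s→∞} s²·Y(s) = lim_{s→∞} s·F(s).
deg(num) = 1, deg(den) = 2, relative degree = 1, so s·F(s) → (leading num)/(leading den) = 5/1 = 5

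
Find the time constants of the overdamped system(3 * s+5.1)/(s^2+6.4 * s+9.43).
Overdamped: real poles at -2.3, -4.1. τ = -1/pole → τ₁ = 0.4348, τ₂ = 0.2439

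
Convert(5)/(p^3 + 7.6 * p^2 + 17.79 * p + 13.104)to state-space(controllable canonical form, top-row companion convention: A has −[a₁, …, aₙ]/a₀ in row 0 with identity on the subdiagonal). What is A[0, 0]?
Reachable canonical form for den = p^3 + 7.6*p^2 + 17.79*p + 13.104: top row of A = -[a₁,a₂,...,aₙ]/a₀, ones on the subdiagonal, zeros elsewhere.
A = [[-7.6, -17.79, -13.104], [1, 0, 0], [0, 1, 0]].
A[0,0] = -7.6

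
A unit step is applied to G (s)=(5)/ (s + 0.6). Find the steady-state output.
FVT: lim_{t→∞} y(t) = lim_{s→0} s*Y(s) where Y(s) = G(s)/s.
= lim_{s→0} G(s) = G(0) = num(0)/den(0) = 5/0.6 = 8.333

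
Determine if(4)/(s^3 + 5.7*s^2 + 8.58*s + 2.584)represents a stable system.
Denominator: s^3 + 5.7*s^2 + 8.58*s + 2.584 = (s + 3.4)(s + 1.9)(s + 0.4). Poles: -0.4, -1.9, -3.4. All Re(p)<0: Yes (stable)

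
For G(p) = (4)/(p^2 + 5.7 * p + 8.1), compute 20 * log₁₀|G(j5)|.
Substitute p = j*5: G(j5) = -0.0615743 - 0.103838j.
|G(j5)| = sqrt(Re² + Im²) = 0.1207.
20*log₁₀(0.1207) = -18.36 dB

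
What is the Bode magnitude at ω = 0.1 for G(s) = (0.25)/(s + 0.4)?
Substitute s = j*0.1: G(j0.1) = 0.588235 - 0.147059j.
|G(j0.1)| = sqrt(Re² + Im²) = 0.6063.
20*log₁₀(0.6063) = -4.35 dB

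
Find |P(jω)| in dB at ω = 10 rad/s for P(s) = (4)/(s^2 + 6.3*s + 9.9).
Substitute s = j*10: P(j10) = -0.0298171 - 0.0208488j.
|P(j10)| = sqrt(Re² + Im²) = 0.03638.
20*log₁₀(0.03638) = -28.78 dB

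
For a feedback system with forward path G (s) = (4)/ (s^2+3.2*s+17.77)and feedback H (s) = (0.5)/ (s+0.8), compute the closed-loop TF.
Closed-loop T = G/(1+GH).
Numerator: G_num * H_den = 4*s + 3.2.
Denominator: G_den * H_den + G_num * H_num = (s^3 + 4*s^2 + 20.33*s + 14.216) + (2) = s^3 + 4*s^2 + 20.33*s + 16.216.
T(s) = (4*s + 3.2)/(s^3 + 4*s^2 + 20.33*s + 16.216)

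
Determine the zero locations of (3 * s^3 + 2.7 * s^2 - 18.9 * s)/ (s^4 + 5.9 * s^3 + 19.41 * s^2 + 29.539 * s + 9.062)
Set numerator = 0: 3*s^3 + 2.7*s^2 - 18.9*s = 3*s(s + 3)(s - 2.1) = 0 → Zeros: -3, 0, 2.1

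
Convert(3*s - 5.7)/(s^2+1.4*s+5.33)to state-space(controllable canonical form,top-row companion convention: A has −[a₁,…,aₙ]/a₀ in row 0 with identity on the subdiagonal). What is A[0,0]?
Reachable canonical form for den = s^2 + 1.4*s + 5.33: top row of A = -[a₁,a₂,...,aₙ]/a₀, ones on the subdiagonal, zeros elsewhere.
A = [[-1.4, -5.33], [1, 0]].
A[0,0] = -1.4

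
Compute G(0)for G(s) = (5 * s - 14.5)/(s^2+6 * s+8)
DC gain = G(0) = num(0)/den(0) = -14.5/8 = -1.812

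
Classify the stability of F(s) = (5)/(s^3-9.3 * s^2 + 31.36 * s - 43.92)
Denominator: s^3 - 9.3*s^2 + 31.36*s - 43.92 = (s - 4.5)(s^2 - 4.8*s + 9.76). Poles: 2.4 + 2j, 2.4 - 2j, 4.5. Unstable (3 pole(s) in RHP)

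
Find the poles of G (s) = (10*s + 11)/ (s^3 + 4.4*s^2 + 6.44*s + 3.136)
Set denominator = 0: s^3 + 4.4*s^2 + 6.44*s + 3.136 = (s + 1.6)(s + 1.4)(s + 1.4) = 0 → Poles: -1.4, -1.4, -1.6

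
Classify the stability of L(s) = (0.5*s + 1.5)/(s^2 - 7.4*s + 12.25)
Denominator: s^2 - 7.4*s + 12.25 = (s - 2.5)(s - 4.9). Poles: 2.5, 4.9. Unstable (2 pole(s) in RHP)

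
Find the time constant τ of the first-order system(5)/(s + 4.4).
First-order system: τ = -1/pole. Pole = -4.4. τ = -1/(-4.4) = 0.2273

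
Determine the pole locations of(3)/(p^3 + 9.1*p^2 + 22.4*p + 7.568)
Set denominator = 0: p^3 + 9.1*p^2 + 22.4*p + 7.568 = (p + 0.4)(p + 4.4)(p + 4.3) = 0 → Poles: -0.4, -4.3, -4.4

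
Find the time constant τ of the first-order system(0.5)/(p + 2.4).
First-order system: τ = -1/pole. Pole = -2.4. τ = -1/(-2.4) = 0.4167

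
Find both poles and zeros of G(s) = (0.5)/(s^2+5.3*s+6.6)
Set denominator = 0: s^2 + 5.3*s + 6.6 = (s + 3.3)(s + 2) = 0 → Poles: -2, -3.3
Numerator is a nonzero constant (0.5) → Zeros: none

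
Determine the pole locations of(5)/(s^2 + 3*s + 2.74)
Set denominator = 0: s^2 + 3*s + 2.74 = 0 → Poles: -1.5 + 0.7j, -1.5 - 0.7j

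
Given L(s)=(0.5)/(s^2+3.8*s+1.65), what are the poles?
Set denominator = 0: s^2 + 3.8*s + 1.65 = (s + 3.3)(s + 0.5) = 0 → Poles: -0.5, -3.3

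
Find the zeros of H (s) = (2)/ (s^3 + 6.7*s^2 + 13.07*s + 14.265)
Numerator is a nonzero constant (2) → Zeros: none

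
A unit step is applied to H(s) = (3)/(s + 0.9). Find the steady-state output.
FVT: lim_{t→∞} y(t) = lim_{s→0} s*Y(s) where Y(s) = H(s)/s.
= lim_{s→0} H(s) = H(0) = num(0)/den(0) = 3/0.9 = 3.333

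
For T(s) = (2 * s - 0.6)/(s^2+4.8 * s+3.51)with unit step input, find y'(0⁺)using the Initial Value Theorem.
IVT: y'(0⁺) = lim_{s→∞} s²·Y(s) = lim_{s→∞} s·T(s).
deg(num) = 1, deg(den) = 2, relative degree = 1, so s·T(s) → (leading num)/(leading den) = 2/1 = 2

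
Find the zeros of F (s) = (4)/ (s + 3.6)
Numerator is a nonzero constant (4) → Zeros: none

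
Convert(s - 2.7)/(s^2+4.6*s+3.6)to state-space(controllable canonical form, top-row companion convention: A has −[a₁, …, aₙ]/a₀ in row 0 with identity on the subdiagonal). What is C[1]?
Reachable canonical form: C = numerator coefficients (right-aligned, zero-padded to length n).
num = s - 2.7, C = [[1, -2.7]].
C[1] = -2.7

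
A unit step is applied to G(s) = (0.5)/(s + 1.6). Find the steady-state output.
FVT: lim_{t→∞} y(t) = lim_{s→0} s*Y(s) where Y(s) = G(s)/s.
= lim_{s→0} G(s) = G(0) = num(0)/den(0) = 0.5/1.6 = 0.3125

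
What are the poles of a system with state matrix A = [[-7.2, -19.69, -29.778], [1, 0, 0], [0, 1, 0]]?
Eigenvalues solve det(λI - A) = 0.
Characteristic polynomial: λ^3 + 7.2*λ^2 + 19.69*λ + 29.778 = 0.
Factor: (λ + 4.2)(λ^2 + 3*λ + 7.09) = 0.
Roots: -1.5 + 2.2j, -1.5 - 2.2j, -4.2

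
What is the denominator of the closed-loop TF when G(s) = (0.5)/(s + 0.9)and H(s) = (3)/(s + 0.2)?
Characteristic poly = G_den * H_den + G_num * H_num = (s^2 + 1.1*s + 0.18) + (1.5) = s^2 + 1.1*s + 1.68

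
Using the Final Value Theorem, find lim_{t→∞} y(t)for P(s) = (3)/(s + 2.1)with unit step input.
FVT: lim_{t→∞} y(t) = lim_{s→0} s*Y(s) where Y(s) = P(s)/s.
= lim_{s→0} P(s) = P(0) = num(0)/den(0) = 3/2.1 = 1.429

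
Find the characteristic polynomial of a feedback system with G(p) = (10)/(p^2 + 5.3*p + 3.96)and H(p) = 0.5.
Characteristic poly = G_den * H_den + G_num * H_num = (p^2 + 5.3*p + 3.96) + (5) = p^2 + 5.3*p + 8.96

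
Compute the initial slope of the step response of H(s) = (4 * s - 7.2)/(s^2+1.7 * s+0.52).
IVT: y'(0⁺) = lim_{s→∞} s²·Y(s) = lim_{s→∞} s·H(s).
deg(num) = 1, deg(den) = 2, relative degree = 1, so s·H(s) → (leading num)/(leading den) = 4/1 = 4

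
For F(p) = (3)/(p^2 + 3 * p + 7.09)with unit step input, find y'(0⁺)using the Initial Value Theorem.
IVT: y'(0⁺) = lim_{p→∞} p²·Y(p) = lim_{p→∞} p·F(p).
deg(num) = 0, deg(den) = 2, relative degree = 2 ≥ 2, so p·F(p) → 0. Initial slope = 0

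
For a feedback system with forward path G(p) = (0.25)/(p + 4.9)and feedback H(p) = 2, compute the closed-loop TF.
Closed-loop T = G/(1+GH).
Numerator: G_num * H_den = 0.25.
Denominator: G_den * H_den + G_num * H_num = (p + 4.9) + (0.5) = p + 5.4.
T(p) = (0.25)/(p + 5.4)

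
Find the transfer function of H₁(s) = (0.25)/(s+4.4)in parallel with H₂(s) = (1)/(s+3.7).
Parallel: H = H₁ + H₂ = (n₁·d₂ + n₂·d₁)/(d₁·d₂).
n₁·d₂ = 0.25*s + 0.925. n₂·d₁ = s + 4.4. Sum = 1.25*s + 5.325. d₁·d₂ = s^2 + 8.1*s + 16.28.
H(s) = (1.25*s + 5.325)/(s^2 + 8.1*s + 16.28)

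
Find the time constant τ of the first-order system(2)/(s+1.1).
First-order system: τ = -1/pole. Pole = -1.1. τ = -1/(-1.1) = 0.9091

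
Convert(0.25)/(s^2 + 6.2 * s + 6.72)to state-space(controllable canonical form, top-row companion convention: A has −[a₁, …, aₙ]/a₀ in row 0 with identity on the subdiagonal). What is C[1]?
Reachable canonical form: C = numerator coefficients (right-aligned, zero-padded to length n).
num = 0.25, C = [[0, 0.25]].
C[1] = 0.25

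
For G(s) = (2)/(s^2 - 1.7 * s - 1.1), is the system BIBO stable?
Denominator: s^2 - 1.7*s - 1.1 = (s - 2.2)(s + 0.5). Poles: -0.5, 2.2. All Re(p)<0: No (unstable)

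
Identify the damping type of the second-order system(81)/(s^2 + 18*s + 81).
Standard form: ωn²/(s²+2ζωn·s+ωn²) gives ωn=9, ζ=1.
Critically damped (ζ = 1)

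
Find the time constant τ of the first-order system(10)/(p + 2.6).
First-order system: τ = -1/pole. Pole = -2.6. τ = -1/(-2.6) = 0.3846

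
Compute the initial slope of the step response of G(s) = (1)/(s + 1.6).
IVT: y'(0⁺) = lim_{s→∞} s²·Y(s) = lim_{s→∞} s·G(s).
deg(num) = 0, deg(den) = 1, relative degree = 1, so s·G(s) → (leading num)/(leading den) = 1/1 = 1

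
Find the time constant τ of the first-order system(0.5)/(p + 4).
First-order system: τ = -1/pole. Pole = -4. τ = -1/(-4) = 0.25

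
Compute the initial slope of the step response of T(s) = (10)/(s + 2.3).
IVT: y'(0⁺) = lim_{s→∞} s²·Y(s) = lim_{s→∞} s·T(s).
deg(num) = 0, deg(den) = 1, relative degree = 1, so s·T(s) → (leading num)/(leading den) = 10/1 = 10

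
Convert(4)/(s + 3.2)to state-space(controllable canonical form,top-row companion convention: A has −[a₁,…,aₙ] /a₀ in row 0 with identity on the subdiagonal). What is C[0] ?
Reachable canonical form: C = numerator coefficients (right-aligned, zero-padded to length n).
num = 4, C = [[4]].
C[0] = 4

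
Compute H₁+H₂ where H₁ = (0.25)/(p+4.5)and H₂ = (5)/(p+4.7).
Parallel: H = H₁ + H₂ = (n₁·d₂ + n₂·d₁)/(d₁·d₂).
n₁·d₂ = 0.25*p + 1.175. n₂·d₁ = 5*p + 22.5. Sum = 5.25*p + 23.675. d₁·d₂ = p^2 + 9.2*p + 21.15.
H(p) = (5.25*p + 23.675)/(p^2 + 9.2*p + 21.15)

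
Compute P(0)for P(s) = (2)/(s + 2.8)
DC gain = P(0) = num(0)/den(0) = 2/2.8 = 0.7143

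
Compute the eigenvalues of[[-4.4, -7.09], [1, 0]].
Eigenvalues solve det(λI - A) = 0.
Characteristic polynomial: λ^2 + 4.4*λ + 7.09 = 0.
Roots: -2.2 + 1.5j, -2.2 - 1.5j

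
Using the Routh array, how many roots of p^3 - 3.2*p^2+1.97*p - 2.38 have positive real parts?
Routh array:
p^3: [1, 1.97]; p^2: [-3.2, -2.38]; p^1: [1.22625]; p^0: [-2.38]
First column: [1, -3.2, 1.22625, -2.38]. Sign changes = RHP roots = 3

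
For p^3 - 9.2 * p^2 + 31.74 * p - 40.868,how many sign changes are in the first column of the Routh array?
Routh array:
p^3: [1, 31.74]; p^2: [-9.2, -40.868]; p^1: [27.2978]; p^0: [-40.868]
First column: [1, -9.2, 27.2978, -40.868]. Sign changes = 3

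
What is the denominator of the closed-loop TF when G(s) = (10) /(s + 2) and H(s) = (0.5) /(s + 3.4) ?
Characteristic poly = G_den * H_den + G_num * H_num = (s^2 + 5.4*s + 6.8) + (5) = s^2 + 5.4*s + 11.8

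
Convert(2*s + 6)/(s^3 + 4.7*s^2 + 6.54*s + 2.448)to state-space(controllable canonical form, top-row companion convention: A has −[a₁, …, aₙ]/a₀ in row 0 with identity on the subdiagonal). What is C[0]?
Reachable canonical form: C = numerator coefficients (right-aligned, zero-padded to length n).
num = 2*s + 6, C = [[0, 2, 6]].
C[0] = 0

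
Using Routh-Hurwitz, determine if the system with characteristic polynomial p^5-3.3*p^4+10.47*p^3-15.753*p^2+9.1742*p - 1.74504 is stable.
Routh array:
p^5: [1, 10.47, 9.1742]; p^4: [-3.3, -15.753, -1.74504]; p^3: [5.69636, 8.6454]; p^2: [-10.7446, -1.74504]; p^1: [7.72025]; p^0: [-1.74504]
First column: [1, -3.3, 5.69636, -10.7446, 7.72025, -1.74504]. Sign changes = 5.
No, unstable (5 RHP root(s))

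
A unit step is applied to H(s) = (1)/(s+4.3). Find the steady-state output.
FVT: lim_{t→∞} y(t) = lim_{s→0} s*Y(s) where Y(s) = H(s)/s.
= lim_{s→0} H(s) = H(0) = num(0)/den(0) = 1/4.3 = 0.2326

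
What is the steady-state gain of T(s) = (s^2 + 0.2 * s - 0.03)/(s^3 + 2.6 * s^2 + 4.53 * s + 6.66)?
DC gain = T(0) = num(0)/den(0) = -0.03/6.66 = -0.004505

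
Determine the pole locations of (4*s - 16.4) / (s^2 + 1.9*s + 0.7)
Set denominator = 0: s^2 + 1.9*s + 0.7 = (s + 0.5)(s + 1.4) = 0 → Poles: -0.5, -1.4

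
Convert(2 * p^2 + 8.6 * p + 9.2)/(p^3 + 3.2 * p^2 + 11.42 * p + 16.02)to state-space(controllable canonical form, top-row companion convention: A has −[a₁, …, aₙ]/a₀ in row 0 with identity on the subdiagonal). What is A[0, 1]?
Reachable canonical form for den = p^3 + 3.2*p^2 + 11.42*p + 16.02: top row of A = -[a₁,a₂,...,aₙ]/a₀, ones on the subdiagonal, zeros elsewhere.
A = [[-3.2, -11.42, -16.02], [1, 0, 0], [0, 1, 0]].
A[0,1] = -11.42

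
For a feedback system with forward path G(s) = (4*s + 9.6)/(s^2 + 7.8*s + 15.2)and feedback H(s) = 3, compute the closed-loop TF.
Closed-loop T = G/(1+GH).
Numerator: G_num * H_den = 4*s + 9.6.
Denominator: G_den * H_den + G_num * H_num = (s^2 + 7.8*s + 15.2) + (12*s + 28.8) = s^2 + 19.8*s + 44.
T(s) = (4*s + 9.6)/(s^2 + 19.8*s + 44)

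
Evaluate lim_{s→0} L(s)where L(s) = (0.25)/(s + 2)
DC gain = L(0) = num(0)/den(0) = 0.25/2 = 0.125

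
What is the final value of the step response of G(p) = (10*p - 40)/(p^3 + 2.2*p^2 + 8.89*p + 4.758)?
FVT: lim_{t→∞} y(t) = lim_{p→0} p*Y(p) where Y(p) = G(p)/p.
= lim_{p→0} G(p) = G(0) = num(0)/den(0) = -40/4.758 = -8.407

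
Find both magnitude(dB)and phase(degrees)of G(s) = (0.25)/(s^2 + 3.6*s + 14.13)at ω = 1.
Substitute s = j*1: G(j1) = 0.0177091 - 0.0048555j.
|G| = 20*log₁₀(sqrt(Re²+Im²)) = -34.72 dB.
∠G = atan2(Im, Re) = -15.33°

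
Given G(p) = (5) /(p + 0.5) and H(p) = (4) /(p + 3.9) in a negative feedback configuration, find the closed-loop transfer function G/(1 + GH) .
Closed-loop T = G/(1+GH).
Numerator: G_num * H_den = 5*p + 19.5.
Denominator: G_den * H_den + G_num * H_num = (p^2 + 4.4*p + 1.95) + (20) = p^2 + 4.4*p + 21.95.
T(p) = (5*p + 19.5)/(p^2 + 4.4*p + 21.95)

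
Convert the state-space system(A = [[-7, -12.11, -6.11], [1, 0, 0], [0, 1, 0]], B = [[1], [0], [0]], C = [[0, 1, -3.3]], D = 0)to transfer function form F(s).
F(s) = C(sI - A)⁻¹B + D.
Characteristic polynomial det(sI - A) = s^3 + 7*s^2 + 12.11*s + 6.11.
Numerator from C·adj(sI-A)·B + D·det(sI-A) = s - 3.3.
F(s) = (s - 3.3)/(s^3 + 7*s^2 + 12.11*s + 6.11)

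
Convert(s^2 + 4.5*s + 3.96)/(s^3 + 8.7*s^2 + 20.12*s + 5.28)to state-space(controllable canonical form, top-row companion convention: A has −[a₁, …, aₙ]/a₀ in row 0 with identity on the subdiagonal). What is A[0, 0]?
Reachable canonical form for den = s^3 + 8.7*s^2 + 20.12*s + 5.28: top row of A = -[a₁,a₂,...,aₙ]/a₀, ones on the subdiagonal, zeros elsewhere.
A = [[-8.7, -20.12, -5.28], [1, 0, 0], [0, 1, 0]].
A[0,0] = -8.7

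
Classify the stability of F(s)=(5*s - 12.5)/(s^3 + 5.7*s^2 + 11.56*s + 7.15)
Denominator: s^3 + 5.7*s^2 + 11.56*s + 7.15 = (s + 1.1)(s^2 + 4.6*s + 6.5). Poles: -1.1, -2.3 + 1.1j, -2.3 - 1.1j. Stable (all poles in LHP)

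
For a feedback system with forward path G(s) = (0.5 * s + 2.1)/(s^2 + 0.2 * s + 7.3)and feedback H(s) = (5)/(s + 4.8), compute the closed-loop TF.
Closed-loop T = G/(1+GH).
Numerator: G_num * H_den = 0.5*s^2 + 4.5*s + 10.08.
Denominator: G_den * H_den + G_num * H_num = (s^3 + 5*s^2 + 8.26*s + 35.04) + (2.5*s + 10.5) = s^3 + 5*s^2 + 10.76*s + 45.54.
T(s) = (0.5*s^2 + 4.5*s + 10.08)/(s^3 + 5*s^2 + 10.76*s + 45.54)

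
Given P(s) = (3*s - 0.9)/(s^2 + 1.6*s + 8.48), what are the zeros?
Set numerator = 0: 3*s - 0.9 = 0 → Zeros: 0.3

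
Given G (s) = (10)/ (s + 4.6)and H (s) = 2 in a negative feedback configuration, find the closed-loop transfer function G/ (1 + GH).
Closed-loop T = G/(1+GH).
Numerator: G_num * H_den = 10.
Denominator: G_den * H_den + G_num * H_num = (s + 4.6) + (20) = s + 24.6.
T(s) = (10)/(s + 24.6)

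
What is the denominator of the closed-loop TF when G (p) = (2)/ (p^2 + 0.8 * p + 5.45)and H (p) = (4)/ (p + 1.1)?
Characteristic poly = G_den * H_den + G_num * H_num = (p^3 + 1.9*p^2 + 6.33*p + 5.995) + (8) = p^3 + 1.9*p^2 + 6.33*p + 13.995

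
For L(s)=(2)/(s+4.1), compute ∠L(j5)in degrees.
Substitute s = j*5: L(j5) = 0.196125 - 0.239177j.
∠L(j5) = atan2(Im, Re) = atan2(-0.239177, 0.196125) = -50.65°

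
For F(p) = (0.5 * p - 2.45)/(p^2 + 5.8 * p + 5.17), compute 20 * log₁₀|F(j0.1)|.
Substitute p = j*0.1: F(j0.1) = -0.467807 + 0.0622728j.
|F(j0.1)| = sqrt(Re² + Im²) = 0.4719.
20*log₁₀(0.4719) = -6.52 dB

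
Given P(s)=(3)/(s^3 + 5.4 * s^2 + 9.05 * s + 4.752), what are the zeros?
Numerator is a nonzero constant (3) → Zeros: none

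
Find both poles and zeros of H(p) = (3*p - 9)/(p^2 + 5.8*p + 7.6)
Set denominator = 0: p^2 + 5.8*p + 7.6 = (p + 2)(p + 3.8) = 0 → Poles: -2, -3.8
Set numerator = 0: 3*p - 9 = 0 → Zeros: 3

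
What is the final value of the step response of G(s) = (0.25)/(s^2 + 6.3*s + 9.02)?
FVT: lim_{t→∞} y(t) = lim_{s→0} s*Y(s) where Y(s) = G(s)/s.
= lim_{s→0} G(s) = G(0) = num(0)/den(0) = 0.25/9.02 = 0.02772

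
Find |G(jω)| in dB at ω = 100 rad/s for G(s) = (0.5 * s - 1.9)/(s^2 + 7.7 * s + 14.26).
Substitute s = j*100: G(j100) = 0.000572965 - 0.00496296j.
|G(j100)| = sqrt(Re² + Im²) = 0.004996.
20*log₁₀(0.004996) = -46.03 dB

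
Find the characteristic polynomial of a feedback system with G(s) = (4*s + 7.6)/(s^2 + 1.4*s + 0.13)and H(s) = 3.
Characteristic poly = G_den * H_den + G_num * H_num = (s^2 + 1.4*s + 0.13) + (12*s + 22.8) = s^2 + 13.4*s + 22.93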